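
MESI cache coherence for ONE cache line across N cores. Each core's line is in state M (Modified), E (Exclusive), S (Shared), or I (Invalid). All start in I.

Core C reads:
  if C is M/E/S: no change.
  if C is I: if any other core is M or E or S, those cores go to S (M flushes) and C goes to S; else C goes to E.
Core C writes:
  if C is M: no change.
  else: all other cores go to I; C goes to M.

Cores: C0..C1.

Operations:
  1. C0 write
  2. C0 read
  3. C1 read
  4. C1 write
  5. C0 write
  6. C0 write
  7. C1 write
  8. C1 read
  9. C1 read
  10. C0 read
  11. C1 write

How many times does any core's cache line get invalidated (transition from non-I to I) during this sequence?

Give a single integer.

Op 1: C0 write [C0 write: invalidate none -> C0=M] -> [M,I] (invalidations this op: 0; running total: 0)
Op 2: C0 read [C0 read: already in M, no change] -> [M,I] (invalidations this op: 0; running total: 0)
Op 3: C1 read [C1 read from I: others=['C0=M'] -> C1=S, others downsized to S] -> [S,S] (invalidations this op: 0; running total: 0)
Op 4: C1 write [C1 write: invalidate ['C0=S'] -> C1=M] -> [I,M] (invalidations this op: 1; running total: 1)
Op 5: C0 write [C0 write: invalidate ['C1=M'] -> C0=M] -> [M,I] (invalidations this op: 1; running total: 2)
Op 6: C0 write [C0 write: already M (modified), no change] -> [M,I] (invalidations this op: 0; running total: 2)
Op 7: C1 write [C1 write: invalidate ['C0=M'] -> C1=M] -> [I,M] (invalidations this op: 1; running total: 3)
Op 8: C1 read [C1 read: already in M, no change] -> [I,M] (invalidations this op: 0; running total: 3)
Op 9: C1 read [C1 read: already in M, no change] -> [I,M] (invalidations this op: 0; running total: 3)
Op 10: C0 read [C0 read from I: others=['C1=M'] -> C0=S, others downsized to S] -> [S,S] (invalidations this op: 0; running total: 3)
Op 11: C1 write [C1 write: invalidate ['C0=S'] -> C1=M] -> [I,M] (invalidations this op: 1; running total: 4)

Answer: 4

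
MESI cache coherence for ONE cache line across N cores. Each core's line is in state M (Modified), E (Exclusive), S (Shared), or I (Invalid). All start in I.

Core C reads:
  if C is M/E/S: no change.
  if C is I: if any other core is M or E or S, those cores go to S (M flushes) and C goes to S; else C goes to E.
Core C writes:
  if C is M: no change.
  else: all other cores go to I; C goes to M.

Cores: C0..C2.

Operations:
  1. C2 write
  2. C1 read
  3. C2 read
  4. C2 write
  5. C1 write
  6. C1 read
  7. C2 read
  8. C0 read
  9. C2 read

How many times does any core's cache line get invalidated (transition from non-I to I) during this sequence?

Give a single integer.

Answer: 2

Derivation:
Op 1: C2 write [C2 write: invalidate none -> C2=M] -> [I,I,M] (invalidations this op: 0; running total: 0)
Op 2: C1 read [C1 read from I: others=['C2=M'] -> C1=S, others downsized to S] -> [I,S,S] (invalidations this op: 0; running total: 0)
Op 3: C2 read [C2 read: already in S, no change] -> [I,S,S] (invalidations this op: 0; running total: 0)
Op 4: C2 write [C2 write: invalidate ['C1=S'] -> C2=M] -> [I,I,M] (invalidations this op: 1; running total: 1)
Op 5: C1 write [C1 write: invalidate ['C2=M'] -> C1=M] -> [I,M,I] (invalidations this op: 1; running total: 2)
Op 6: C1 read [C1 read: already in M, no change] -> [I,M,I] (invalidations this op: 0; running total: 2)
Op 7: C2 read [C2 read from I: others=['C1=M'] -> C2=S, others downsized to S] -> [I,S,S] (invalidations this op: 0; running total: 2)
Op 8: C0 read [C0 read from I: others=['C1=S', 'C2=S'] -> C0=S, others downsized to S] -> [S,S,S] (invalidations this op: 0; running total: 2)
Op 9: C2 read [C2 read: already in S, no change] -> [S,S,S] (invalidations this op: 0; running total: 2)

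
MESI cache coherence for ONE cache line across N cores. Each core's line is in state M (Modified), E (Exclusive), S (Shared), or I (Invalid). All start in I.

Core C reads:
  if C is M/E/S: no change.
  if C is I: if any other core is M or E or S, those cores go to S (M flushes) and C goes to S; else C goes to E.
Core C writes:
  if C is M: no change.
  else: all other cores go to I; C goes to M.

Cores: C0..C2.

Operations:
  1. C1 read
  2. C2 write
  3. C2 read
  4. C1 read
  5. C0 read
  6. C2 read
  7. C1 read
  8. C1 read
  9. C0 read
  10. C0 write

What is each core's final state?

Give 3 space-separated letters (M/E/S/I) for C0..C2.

Answer: M I I

Derivation:
Op 1: C1 read [C1 read from I: no other sharers -> C1=E (exclusive)] -> [I,E,I]
Op 2: C2 write [C2 write: invalidate ['C1=E'] -> C2=M] -> [I,I,M]
Op 3: C2 read [C2 read: already in M, no change] -> [I,I,M]
Op 4: C1 read [C1 read from I: others=['C2=M'] -> C1=S, others downsized to S] -> [I,S,S]
Op 5: C0 read [C0 read from I: others=['C1=S', 'C2=S'] -> C0=S, others downsized to S] -> [S,S,S]
Op 6: C2 read [C2 read: already in S, no change] -> [S,S,S]
Op 7: C1 read [C1 read: already in S, no change] -> [S,S,S]
Op 8: C1 read [C1 read: already in S, no change] -> [S,S,S]
Op 9: C0 read [C0 read: already in S, no change] -> [S,S,S]
Op 10: C0 write [C0 write: invalidate ['C1=S', 'C2=S'] -> C0=M] -> [M,I,I]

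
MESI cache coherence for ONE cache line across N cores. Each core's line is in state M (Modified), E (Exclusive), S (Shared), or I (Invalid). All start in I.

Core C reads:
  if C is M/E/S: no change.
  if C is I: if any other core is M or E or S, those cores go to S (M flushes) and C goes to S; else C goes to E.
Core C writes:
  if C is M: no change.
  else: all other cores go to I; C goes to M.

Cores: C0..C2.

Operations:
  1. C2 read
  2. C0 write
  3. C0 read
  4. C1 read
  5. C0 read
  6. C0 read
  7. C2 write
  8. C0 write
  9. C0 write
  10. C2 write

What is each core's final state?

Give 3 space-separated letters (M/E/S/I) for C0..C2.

Op 1: C2 read [C2 read from I: no other sharers -> C2=E (exclusive)] -> [I,I,E]
Op 2: C0 write [C0 write: invalidate ['C2=E'] -> C0=M] -> [M,I,I]
Op 3: C0 read [C0 read: already in M, no change] -> [M,I,I]
Op 4: C1 read [C1 read from I: others=['C0=M'] -> C1=S, others downsized to S] -> [S,S,I]
Op 5: C0 read [C0 read: already in S, no change] -> [S,S,I]
Op 6: C0 read [C0 read: already in S, no change] -> [S,S,I]
Op 7: C2 write [C2 write: invalidate ['C0=S', 'C1=S'] -> C2=M] -> [I,I,M]
Op 8: C0 write [C0 write: invalidate ['C2=M'] -> C0=M] -> [M,I,I]
Op 9: C0 write [C0 write: already M (modified), no change] -> [M,I,I]
Op 10: C2 write [C2 write: invalidate ['C0=M'] -> C2=M] -> [I,I,M]

Answer: I I M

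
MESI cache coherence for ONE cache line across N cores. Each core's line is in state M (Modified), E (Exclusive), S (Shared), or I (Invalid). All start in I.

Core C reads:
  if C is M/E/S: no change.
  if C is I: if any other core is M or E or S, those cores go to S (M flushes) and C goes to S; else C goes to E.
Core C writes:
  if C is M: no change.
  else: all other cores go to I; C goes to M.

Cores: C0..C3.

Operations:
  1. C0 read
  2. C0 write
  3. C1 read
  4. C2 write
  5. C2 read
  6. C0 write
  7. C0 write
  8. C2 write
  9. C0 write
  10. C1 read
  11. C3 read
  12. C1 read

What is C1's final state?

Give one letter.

Answer: S

Derivation:
Op 1: C0 read [C0 read from I: no other sharers -> C0=E (exclusive)] -> [E,I,I,I]
Op 2: C0 write [C0 write: invalidate none -> C0=M] -> [M,I,I,I]
Op 3: C1 read [C1 read from I: others=['C0=M'] -> C1=S, others downsized to S] -> [S,S,I,I]
Op 4: C2 write [C2 write: invalidate ['C0=S', 'C1=S'] -> C2=M] -> [I,I,M,I]
Op 5: C2 read [C2 read: already in M, no change] -> [I,I,M,I]
Op 6: C0 write [C0 write: invalidate ['C2=M'] -> C0=M] -> [M,I,I,I]
Op 7: C0 write [C0 write: already M (modified), no change] -> [M,I,I,I]
Op 8: C2 write [C2 write: invalidate ['C0=M'] -> C2=M] -> [I,I,M,I]
Op 9: C0 write [C0 write: invalidate ['C2=M'] -> C0=M] -> [M,I,I,I]
Op 10: C1 read [C1 read from I: others=['C0=M'] -> C1=S, others downsized to S] -> [S,S,I,I]
Op 11: C3 read [C3 read from I: others=['C0=S', 'C1=S'] -> C3=S, others downsized to S] -> [S,S,I,S]
Op 12: C1 read [C1 read: already in S, no change] -> [S,S,I,S]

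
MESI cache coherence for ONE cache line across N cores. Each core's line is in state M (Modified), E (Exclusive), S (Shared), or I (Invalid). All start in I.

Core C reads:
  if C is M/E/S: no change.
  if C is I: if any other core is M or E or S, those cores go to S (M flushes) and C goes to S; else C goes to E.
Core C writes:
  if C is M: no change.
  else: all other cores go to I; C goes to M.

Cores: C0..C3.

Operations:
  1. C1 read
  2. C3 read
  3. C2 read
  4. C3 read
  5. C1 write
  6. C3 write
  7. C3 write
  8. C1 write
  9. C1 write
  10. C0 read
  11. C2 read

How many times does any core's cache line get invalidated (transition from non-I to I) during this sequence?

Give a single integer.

Op 1: C1 read [C1 read from I: no other sharers -> C1=E (exclusive)] -> [I,E,I,I] (invalidations this op: 0; running total: 0)
Op 2: C3 read [C3 read from I: others=['C1=E'] -> C3=S, others downsized to S] -> [I,S,I,S] (invalidations this op: 0; running total: 0)
Op 3: C2 read [C2 read from I: others=['C1=S', 'C3=S'] -> C2=S, others downsized to S] -> [I,S,S,S] (invalidations this op: 0; running total: 0)
Op 4: C3 read [C3 read: already in S, no change] -> [I,S,S,S] (invalidations this op: 0; running total: 0)
Op 5: C1 write [C1 write: invalidate ['C2=S', 'C3=S'] -> C1=M] -> [I,M,I,I] (invalidations this op: 2; running total: 2)
Op 6: C3 write [C3 write: invalidate ['C1=M'] -> C3=M] -> [I,I,I,M] (invalidations this op: 1; running total: 3)
Op 7: C3 write [C3 write: already M (modified), no change] -> [I,I,I,M] (invalidations this op: 0; running total: 3)
Op 8: C1 write [C1 write: invalidate ['C3=M'] -> C1=M] -> [I,M,I,I] (invalidations this op: 1; running total: 4)
Op 9: C1 write [C1 write: already M (modified), no change] -> [I,M,I,I] (invalidations this op: 0; running total: 4)
Op 10: C0 read [C0 read from I: others=['C1=M'] -> C0=S, others downsized to S] -> [S,S,I,I] (invalidations this op: 0; running total: 4)
Op 11: C2 read [C2 read from I: others=['C0=S', 'C1=S'] -> C2=S, others downsized to S] -> [S,S,S,I] (invalidations this op: 0; running total: 4)

Answer: 4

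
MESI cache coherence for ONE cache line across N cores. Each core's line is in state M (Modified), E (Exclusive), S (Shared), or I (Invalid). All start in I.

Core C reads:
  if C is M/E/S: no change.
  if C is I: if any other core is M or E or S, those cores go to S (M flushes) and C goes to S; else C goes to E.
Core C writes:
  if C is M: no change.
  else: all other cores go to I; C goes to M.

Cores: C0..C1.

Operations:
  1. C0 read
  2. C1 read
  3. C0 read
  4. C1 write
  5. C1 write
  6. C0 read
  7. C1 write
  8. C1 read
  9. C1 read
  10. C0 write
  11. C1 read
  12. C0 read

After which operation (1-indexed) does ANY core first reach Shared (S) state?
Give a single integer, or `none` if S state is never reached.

Op 1: C0 read [C0 read from I: no other sharers -> C0=E (exclusive)] -> [E,I]
Op 2: C1 read [C1 read from I: others=['C0=E'] -> C1=S, others downsized to S] -> [S,S]
  -> First S state at op 2; remaining ops need not be traced.

Answer: 2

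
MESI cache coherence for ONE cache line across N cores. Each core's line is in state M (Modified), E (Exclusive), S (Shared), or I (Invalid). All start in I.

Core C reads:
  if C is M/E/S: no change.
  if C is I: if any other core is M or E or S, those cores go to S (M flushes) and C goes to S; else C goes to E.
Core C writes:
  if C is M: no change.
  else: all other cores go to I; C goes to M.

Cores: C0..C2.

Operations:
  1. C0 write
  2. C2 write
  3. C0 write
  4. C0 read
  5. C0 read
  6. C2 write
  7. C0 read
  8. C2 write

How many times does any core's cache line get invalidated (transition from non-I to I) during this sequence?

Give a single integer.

Answer: 4

Derivation:
Op 1: C0 write [C0 write: invalidate none -> C0=M] -> [M,I,I] (invalidations this op: 0; running total: 0)
Op 2: C2 write [C2 write: invalidate ['C0=M'] -> C2=M] -> [I,I,M] (invalidations this op: 1; running total: 1)
Op 3: C0 write [C0 write: invalidate ['C2=M'] -> C0=M] -> [M,I,I] (invalidations this op: 1; running total: 2)
Op 4: C0 read [C0 read: already in M, no change] -> [M,I,I] (invalidations this op: 0; running total: 2)
Op 5: C0 read [C0 read: already in M, no change] -> [M,I,I] (invalidations this op: 0; running total: 2)
Op 6: C2 write [C2 write: invalidate ['C0=M'] -> C2=M] -> [I,I,M] (invalidations this op: 1; running total: 3)
Op 7: C0 read [C0 read from I: others=['C2=M'] -> C0=S, others downsized to S] -> [S,I,S] (invalidations this op: 0; running total: 3)
Op 8: C2 write [C2 write: invalidate ['C0=S'] -> C2=M] -> [I,I,M] (invalidations this op: 1; running total: 4)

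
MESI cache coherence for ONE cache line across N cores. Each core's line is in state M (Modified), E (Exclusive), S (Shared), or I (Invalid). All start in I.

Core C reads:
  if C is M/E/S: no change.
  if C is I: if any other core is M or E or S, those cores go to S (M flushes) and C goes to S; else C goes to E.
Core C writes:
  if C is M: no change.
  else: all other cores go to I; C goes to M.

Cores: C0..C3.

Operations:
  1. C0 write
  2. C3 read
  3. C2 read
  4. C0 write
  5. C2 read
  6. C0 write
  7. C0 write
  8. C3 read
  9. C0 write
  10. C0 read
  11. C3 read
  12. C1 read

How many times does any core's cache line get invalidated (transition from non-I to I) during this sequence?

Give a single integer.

Op 1: C0 write [C0 write: invalidate none -> C0=M] -> [M,I,I,I] (invalidations this op: 0; running total: 0)
Op 2: C3 read [C3 read from I: others=['C0=M'] -> C3=S, others downsized to S] -> [S,I,I,S] (invalidations this op: 0; running total: 0)
Op 3: C2 read [C2 read from I: others=['C0=S', 'C3=S'] -> C2=S, others downsized to S] -> [S,I,S,S] (invalidations this op: 0; running total: 0)
Op 4: C0 write [C0 write: invalidate ['C2=S', 'C3=S'] -> C0=M] -> [M,I,I,I] (invalidations this op: 2; running total: 2)
Op 5: C2 read [C2 read from I: others=['C0=M'] -> C2=S, others downsized to S] -> [S,I,S,I] (invalidations this op: 0; running total: 2)
Op 6: C0 write [C0 write: invalidate ['C2=S'] -> C0=M] -> [M,I,I,I] (invalidations this op: 1; running total: 3)
Op 7: C0 write [C0 write: already M (modified), no change] -> [M,I,I,I] (invalidations this op: 0; running total: 3)
Op 8: C3 read [C3 read from I: others=['C0=M'] -> C3=S, others downsized to S] -> [S,I,I,S] (invalidations this op: 0; running total: 3)
Op 9: C0 write [C0 write: invalidate ['C3=S'] -> C0=M] -> [M,I,I,I] (invalidations this op: 1; running total: 4)
Op 10: C0 read [C0 read: already in M, no change] -> [M,I,I,I] (invalidations this op: 0; running total: 4)
Op 11: C3 read [C3 read from I: others=['C0=M'] -> C3=S, others downsized to S] -> [S,I,I,S] (invalidations this op: 0; running total: 4)
Op 12: C1 read [C1 read from I: others=['C0=S', 'C3=S'] -> C1=S, others downsized to S] -> [S,S,I,S] (invalidations this op: 0; running total: 4)

Answer: 4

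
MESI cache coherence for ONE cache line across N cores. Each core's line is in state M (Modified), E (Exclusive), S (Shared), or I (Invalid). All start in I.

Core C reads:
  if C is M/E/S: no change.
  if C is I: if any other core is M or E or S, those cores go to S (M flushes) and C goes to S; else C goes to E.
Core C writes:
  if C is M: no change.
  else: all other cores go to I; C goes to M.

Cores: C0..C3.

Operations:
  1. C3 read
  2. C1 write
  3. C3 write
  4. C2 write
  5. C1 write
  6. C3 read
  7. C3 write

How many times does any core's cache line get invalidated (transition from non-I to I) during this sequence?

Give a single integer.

Answer: 5

Derivation:
Op 1: C3 read [C3 read from I: no other sharers -> C3=E (exclusive)] -> [I,I,I,E] (invalidations this op: 0; running total: 0)
Op 2: C1 write [C1 write: invalidate ['C3=E'] -> C1=M] -> [I,M,I,I] (invalidations this op: 1; running total: 1)
Op 3: C3 write [C3 write: invalidate ['C1=M'] -> C3=M] -> [I,I,I,M] (invalidations this op: 1; running total: 2)
Op 4: C2 write [C2 write: invalidate ['C3=M'] -> C2=M] -> [I,I,M,I] (invalidations this op: 1; running total: 3)
Op 5: C1 write [C1 write: invalidate ['C2=M'] -> C1=M] -> [I,M,I,I] (invalidations this op: 1; running total: 4)
Op 6: C3 read [C3 read from I: others=['C1=M'] -> C3=S, others downsized to S] -> [I,S,I,S] (invalidations this op: 0; running total: 4)
Op 7: C3 write [C3 write: invalidate ['C1=S'] -> C3=M] -> [I,I,I,M] (invalidations this op: 1; running total: 5)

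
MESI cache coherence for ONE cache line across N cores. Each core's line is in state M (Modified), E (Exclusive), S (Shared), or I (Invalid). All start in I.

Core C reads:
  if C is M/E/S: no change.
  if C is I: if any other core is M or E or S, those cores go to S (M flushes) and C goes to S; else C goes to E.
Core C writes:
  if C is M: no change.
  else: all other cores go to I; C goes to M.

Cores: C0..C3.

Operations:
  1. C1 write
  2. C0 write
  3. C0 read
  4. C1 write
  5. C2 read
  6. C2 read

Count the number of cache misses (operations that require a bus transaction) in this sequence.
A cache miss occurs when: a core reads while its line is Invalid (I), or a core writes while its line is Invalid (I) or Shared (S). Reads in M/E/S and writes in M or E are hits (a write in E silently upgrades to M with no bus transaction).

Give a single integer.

Answer: 4

Derivation:
Op 1: C1 write [C1 write: invalidate none -> C1=M] -> [I,M,I,I] [MISS #1: write from I]
Op 2: C0 write [C0 write: invalidate ['C1=M'] -> C0=M] -> [M,I,I,I] [MISS #2: write from I]
Op 3: C0 read [C0 read: already in M, no change] -> [M,I,I,I] [hit: read from M]
Op 4: C1 write [C1 write: invalidate ['C0=M'] -> C1=M] -> [I,M,I,I] [MISS #3: write from I]
Op 5: C2 read [C2 read from I: others=['C1=M'] -> C2=S, others downsized to S] -> [I,S,S,I] [MISS #4: read from I]
Op 6: C2 read [C2 read: already in S, no change] -> [I,S,S,I] [hit: read from S]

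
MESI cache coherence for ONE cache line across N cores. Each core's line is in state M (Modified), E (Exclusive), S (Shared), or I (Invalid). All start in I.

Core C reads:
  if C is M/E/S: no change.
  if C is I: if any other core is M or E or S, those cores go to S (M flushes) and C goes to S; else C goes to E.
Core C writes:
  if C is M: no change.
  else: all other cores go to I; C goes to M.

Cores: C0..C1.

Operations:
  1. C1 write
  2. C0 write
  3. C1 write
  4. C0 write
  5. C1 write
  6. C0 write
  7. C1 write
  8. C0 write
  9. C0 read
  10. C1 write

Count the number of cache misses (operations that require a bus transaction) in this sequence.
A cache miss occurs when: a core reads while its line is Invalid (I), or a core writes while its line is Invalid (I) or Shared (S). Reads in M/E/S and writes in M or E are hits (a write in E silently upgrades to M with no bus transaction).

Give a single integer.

Answer: 9

Derivation:
Op 1: C1 write [C1 write: invalidate none -> C1=M] -> [I,M] [MISS #1: write from I]
Op 2: C0 write [C0 write: invalidate ['C1=M'] -> C0=M] -> [M,I] [MISS #2: write from I]
Op 3: C1 write [C1 write: invalidate ['C0=M'] -> C1=M] -> [I,M] [MISS #3: write from I]
Op 4: C0 write [C0 write: invalidate ['C1=M'] -> C0=M] -> [M,I] [MISS #4: write from I]
Op 5: C1 write [C1 write: invalidate ['C0=M'] -> C1=M] -> [I,M] [MISS #5: write from I]
Op 6: C0 write [C0 write: invalidate ['C1=M'] -> C0=M] -> [M,I] [MISS #6: write from I]
Op 7: C1 write [C1 write: invalidate ['C0=M'] -> C1=M] -> [I,M] [MISS #7: write from I]
Op 8: C0 write [C0 write: invalidate ['C1=M'] -> C0=M] -> [M,I] [MISS #8: write from I]
Op 9: C0 read [C0 read: already in M, no change] -> [M,I] [hit: read from M]
Op 10: C1 write [C1 write: invalidate ['C0=M'] -> C1=M] -> [I,M] [MISS #9: write from I]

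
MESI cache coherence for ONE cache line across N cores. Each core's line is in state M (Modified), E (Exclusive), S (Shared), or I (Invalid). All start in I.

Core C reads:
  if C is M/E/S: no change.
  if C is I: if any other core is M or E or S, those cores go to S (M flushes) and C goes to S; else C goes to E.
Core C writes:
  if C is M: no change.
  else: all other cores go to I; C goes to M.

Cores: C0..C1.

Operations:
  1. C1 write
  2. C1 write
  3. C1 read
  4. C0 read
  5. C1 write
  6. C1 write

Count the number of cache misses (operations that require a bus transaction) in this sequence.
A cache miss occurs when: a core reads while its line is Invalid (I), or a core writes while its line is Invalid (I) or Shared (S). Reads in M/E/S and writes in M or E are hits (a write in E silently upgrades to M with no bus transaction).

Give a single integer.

Op 1: C1 write [C1 write: invalidate none -> C1=M] -> [I,M] [MISS #1: write from I]
Op 2: C1 write [C1 write: already M (modified), no change] -> [I,M] [hit: write from M]
Op 3: C1 read [C1 read: already in M, no change] -> [I,M] [hit: read from M]
Op 4: C0 read [C0 read from I: others=['C1=M'] -> C0=S, others downsized to S] -> [S,S] [MISS #2: read from I]
Op 5: C1 write [C1 write: invalidate ['C0=S'] -> C1=M] -> [I,M] [MISS #3: write from S]
Op 6: C1 write [C1 write: already M (modified), no change] -> [I,M] [hit: write from M]

Answer: 3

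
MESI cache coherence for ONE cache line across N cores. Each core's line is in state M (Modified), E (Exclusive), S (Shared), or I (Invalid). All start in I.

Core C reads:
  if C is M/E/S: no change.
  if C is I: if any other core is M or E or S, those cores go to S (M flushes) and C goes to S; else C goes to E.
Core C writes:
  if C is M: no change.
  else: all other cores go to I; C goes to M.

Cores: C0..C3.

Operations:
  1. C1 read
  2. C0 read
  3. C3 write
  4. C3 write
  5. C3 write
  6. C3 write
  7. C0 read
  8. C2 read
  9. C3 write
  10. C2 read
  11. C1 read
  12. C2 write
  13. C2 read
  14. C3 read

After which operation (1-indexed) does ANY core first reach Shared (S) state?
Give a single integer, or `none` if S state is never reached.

Answer: 2

Derivation:
Op 1: C1 read [C1 read from I: no other sharers -> C1=E (exclusive)] -> [I,E,I,I]
Op 2: C0 read [C0 read from I: others=['C1=E'] -> C0=S, others downsized to S] -> [S,S,I,I]
  -> First S state at op 2; remaining ops need not be traced.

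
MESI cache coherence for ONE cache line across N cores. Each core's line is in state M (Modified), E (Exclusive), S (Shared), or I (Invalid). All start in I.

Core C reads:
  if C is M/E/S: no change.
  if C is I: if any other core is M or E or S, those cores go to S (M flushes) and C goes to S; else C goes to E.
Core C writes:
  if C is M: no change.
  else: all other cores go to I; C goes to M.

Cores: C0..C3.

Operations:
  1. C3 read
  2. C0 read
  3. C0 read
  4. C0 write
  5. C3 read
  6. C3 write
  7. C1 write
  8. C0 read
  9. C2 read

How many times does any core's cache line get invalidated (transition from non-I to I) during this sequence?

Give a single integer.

Op 1: C3 read [C3 read from I: no other sharers -> C3=E (exclusive)] -> [I,I,I,E] (invalidations this op: 0; running total: 0)
Op 2: C0 read [C0 read from I: others=['C3=E'] -> C0=S, others downsized to S] -> [S,I,I,S] (invalidations this op: 0; running total: 0)
Op 3: C0 read [C0 read: already in S, no change] -> [S,I,I,S] (invalidations this op: 0; running total: 0)
Op 4: C0 write [C0 write: invalidate ['C3=S'] -> C0=M] -> [M,I,I,I] (invalidations this op: 1; running total: 1)
Op 5: C3 read [C3 read from I: others=['C0=M'] -> C3=S, others downsized to S] -> [S,I,I,S] (invalidations this op: 0; running total: 1)
Op 6: C3 write [C3 write: invalidate ['C0=S'] -> C3=M] -> [I,I,I,M] (invalidations this op: 1; running total: 2)
Op 7: C1 write [C1 write: invalidate ['C3=M'] -> C1=M] -> [I,M,I,I] (invalidations this op: 1; running total: 3)
Op 8: C0 read [C0 read from I: others=['C1=M'] -> C0=S, others downsized to S] -> [S,S,I,I] (invalidations this op: 0; running total: 3)
Op 9: C2 read [C2 read from I: others=['C0=S', 'C1=S'] -> C2=S, others downsized to S] -> [S,S,S,I] (invalidations this op: 0; running total: 3)

Answer: 3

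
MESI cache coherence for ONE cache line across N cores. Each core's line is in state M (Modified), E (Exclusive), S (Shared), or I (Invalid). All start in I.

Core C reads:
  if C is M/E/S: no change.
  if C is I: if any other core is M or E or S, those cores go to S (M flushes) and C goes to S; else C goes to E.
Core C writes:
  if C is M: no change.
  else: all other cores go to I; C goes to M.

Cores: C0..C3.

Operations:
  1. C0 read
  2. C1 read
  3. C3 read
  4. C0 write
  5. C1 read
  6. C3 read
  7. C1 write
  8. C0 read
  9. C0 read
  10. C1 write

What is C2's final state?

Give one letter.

Answer: I

Derivation:
Op 1: C0 read [C0 read from I: no other sharers -> C0=E (exclusive)] -> [E,I,I,I]
Op 2: C1 read [C1 read from I: others=['C0=E'] -> C1=S, others downsized to S] -> [S,S,I,I]
Op 3: C3 read [C3 read from I: others=['C0=S', 'C1=S'] -> C3=S, others downsized to S] -> [S,S,I,S]
Op 4: C0 write [C0 write: invalidate ['C1=S', 'C3=S'] -> C0=M] -> [M,I,I,I]
Op 5: C1 read [C1 read from I: others=['C0=M'] -> C1=S, others downsized to S] -> [S,S,I,I]
Op 6: C3 read [C3 read from I: others=['C0=S', 'C1=S'] -> C3=S, others downsized to S] -> [S,S,I,S]
Op 7: C1 write [C1 write: invalidate ['C0=S', 'C3=S'] -> C1=M] -> [I,M,I,I]
Op 8: C0 read [C0 read from I: others=['C1=M'] -> C0=S, others downsized to S] -> [S,S,I,I]
Op 9: C0 read [C0 read: already in S, no change] -> [S,S,I,I]
Op 10: C1 write [C1 write: invalidate ['C0=S'] -> C1=M] -> [I,M,I,I]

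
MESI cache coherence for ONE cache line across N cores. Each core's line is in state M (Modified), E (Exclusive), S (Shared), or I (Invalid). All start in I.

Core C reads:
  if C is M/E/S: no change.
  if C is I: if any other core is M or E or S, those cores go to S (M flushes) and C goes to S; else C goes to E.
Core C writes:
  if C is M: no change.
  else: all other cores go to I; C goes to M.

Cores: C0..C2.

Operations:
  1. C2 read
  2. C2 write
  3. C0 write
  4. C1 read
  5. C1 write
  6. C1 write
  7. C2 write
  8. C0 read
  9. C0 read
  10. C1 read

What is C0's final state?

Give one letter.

Op 1: C2 read [C2 read from I: no other sharers -> C2=E (exclusive)] -> [I,I,E]
Op 2: C2 write [C2 write: invalidate none -> C2=M] -> [I,I,M]
Op 3: C0 write [C0 write: invalidate ['C2=M'] -> C0=M] -> [M,I,I]
Op 4: C1 read [C1 read from I: others=['C0=M'] -> C1=S, others downsized to S] -> [S,S,I]
Op 5: C1 write [C1 write: invalidate ['C0=S'] -> C1=M] -> [I,M,I]
Op 6: C1 write [C1 write: already M (modified), no change] -> [I,M,I]
Op 7: C2 write [C2 write: invalidate ['C1=M'] -> C2=M] -> [I,I,M]
Op 8: C0 read [C0 read from I: others=['C2=M'] -> C0=S, others downsized to S] -> [S,I,S]
Op 9: C0 read [C0 read: already in S, no change] -> [S,I,S]
Op 10: C1 read [C1 read from I: others=['C0=S', 'C2=S'] -> C1=S, others downsized to S] -> [S,S,S]

Answer: S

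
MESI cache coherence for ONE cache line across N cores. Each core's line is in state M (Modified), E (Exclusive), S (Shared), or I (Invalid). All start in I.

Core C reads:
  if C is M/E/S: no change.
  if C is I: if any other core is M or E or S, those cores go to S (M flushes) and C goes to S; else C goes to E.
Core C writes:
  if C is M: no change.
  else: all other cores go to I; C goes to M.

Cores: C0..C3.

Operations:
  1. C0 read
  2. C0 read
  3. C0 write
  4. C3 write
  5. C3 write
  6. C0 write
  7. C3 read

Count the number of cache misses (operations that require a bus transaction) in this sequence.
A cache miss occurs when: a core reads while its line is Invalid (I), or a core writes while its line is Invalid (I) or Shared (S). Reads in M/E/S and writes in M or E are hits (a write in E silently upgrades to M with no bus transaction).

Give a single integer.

Op 1: C0 read [C0 read from I: no other sharers -> C0=E (exclusive)] -> [E,I,I,I] [MISS #1: read from I]
Op 2: C0 read [C0 read: already in E, no change] -> [E,I,I,I] [hit: read from E]
Op 3: C0 write [C0 write: invalidate none -> C0=M] -> [M,I,I,I] [hit: write from E is a silent E->M upgrade, no bus transaction]
Op 4: C3 write [C3 write: invalidate ['C0=M'] -> C3=M] -> [I,I,I,M] [MISS #2: write from I]
Op 5: C3 write [C3 write: already M (modified), no change] -> [I,I,I,M] [hit: write from M]
Op 6: C0 write [C0 write: invalidate ['C3=M'] -> C0=M] -> [M,I,I,I] [MISS #3: write from I]
Op 7: C3 read [C3 read from I: others=['C0=M'] -> C3=S, others downsized to S] -> [S,I,I,S] [MISS #4: read from I]

Answer: 4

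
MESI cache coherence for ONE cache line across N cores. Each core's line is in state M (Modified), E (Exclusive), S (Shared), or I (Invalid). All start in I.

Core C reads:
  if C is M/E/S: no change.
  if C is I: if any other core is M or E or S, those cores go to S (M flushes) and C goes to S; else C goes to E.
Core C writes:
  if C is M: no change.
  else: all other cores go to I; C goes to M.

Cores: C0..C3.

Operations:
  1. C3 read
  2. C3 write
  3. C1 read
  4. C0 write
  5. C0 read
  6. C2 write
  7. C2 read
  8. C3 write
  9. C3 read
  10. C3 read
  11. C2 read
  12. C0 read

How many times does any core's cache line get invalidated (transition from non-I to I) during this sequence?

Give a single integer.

Op 1: C3 read [C3 read from I: no other sharers -> C3=E (exclusive)] -> [I,I,I,E] (invalidations this op: 0; running total: 0)
Op 2: C3 write [C3 write: invalidate none -> C3=M] -> [I,I,I,M] (invalidations this op: 0; running total: 0)
Op 3: C1 read [C1 read from I: others=['C3=M'] -> C1=S, others downsized to S] -> [I,S,I,S] (invalidations this op: 0; running total: 0)
Op 4: C0 write [C0 write: invalidate ['C1=S', 'C3=S'] -> C0=M] -> [M,I,I,I] (invalidations this op: 2; running total: 2)
Op 5: C0 read [C0 read: already in M, no change] -> [M,I,I,I] (invalidations this op: 0; running total: 2)
Op 6: C2 write [C2 write: invalidate ['C0=M'] -> C2=M] -> [I,I,M,I] (invalidations this op: 1; running total: 3)
Op 7: C2 read [C2 read: already in M, no change] -> [I,I,M,I] (invalidations this op: 0; running total: 3)
Op 8: C3 write [C3 write: invalidate ['C2=M'] -> C3=M] -> [I,I,I,M] (invalidations this op: 1; running total: 4)
Op 9: C3 read [C3 read: already in M, no change] -> [I,I,I,M] (invalidations this op: 0; running total: 4)
Op 10: C3 read [C3 read: already in M, no change] -> [I,I,I,M] (invalidations this op: 0; running total: 4)
Op 11: C2 read [C2 read from I: others=['C3=M'] -> C2=S, others downsized to S] -> [I,I,S,S] (invalidations this op: 0; running total: 4)
Op 12: C0 read [C0 read from I: others=['C2=S', 'C3=S'] -> C0=S, others downsized to S] -> [S,I,S,S] (invalidations this op: 0; running total: 4)

Answer: 4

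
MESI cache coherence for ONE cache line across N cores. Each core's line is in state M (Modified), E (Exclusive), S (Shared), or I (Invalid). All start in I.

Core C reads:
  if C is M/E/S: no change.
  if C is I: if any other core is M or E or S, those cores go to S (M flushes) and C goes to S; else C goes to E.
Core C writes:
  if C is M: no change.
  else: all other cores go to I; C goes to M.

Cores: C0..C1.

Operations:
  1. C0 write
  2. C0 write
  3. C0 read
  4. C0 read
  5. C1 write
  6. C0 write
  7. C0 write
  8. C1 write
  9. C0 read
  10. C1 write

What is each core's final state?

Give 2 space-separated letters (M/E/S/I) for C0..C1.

Answer: I M

Derivation:
Op 1: C0 write [C0 write: invalidate none -> C0=M] -> [M,I]
Op 2: C0 write [C0 write: already M (modified), no change] -> [M,I]
Op 3: C0 read [C0 read: already in M, no change] -> [M,I]
Op 4: C0 read [C0 read: already in M, no change] -> [M,I]
Op 5: C1 write [C1 write: invalidate ['C0=M'] -> C1=M] -> [I,M]
Op 6: C0 write [C0 write: invalidate ['C1=M'] -> C0=M] -> [M,I]
Op 7: C0 write [C0 write: already M (modified), no change] -> [M,I]
Op 8: C1 write [C1 write: invalidate ['C0=M'] -> C1=M] -> [I,M]
Op 9: C0 read [C0 read from I: others=['C1=M'] -> C0=S, others downsized to S] -> [S,S]
Op 10: C1 write [C1 write: invalidate ['C0=S'] -> C1=M] -> [I,M]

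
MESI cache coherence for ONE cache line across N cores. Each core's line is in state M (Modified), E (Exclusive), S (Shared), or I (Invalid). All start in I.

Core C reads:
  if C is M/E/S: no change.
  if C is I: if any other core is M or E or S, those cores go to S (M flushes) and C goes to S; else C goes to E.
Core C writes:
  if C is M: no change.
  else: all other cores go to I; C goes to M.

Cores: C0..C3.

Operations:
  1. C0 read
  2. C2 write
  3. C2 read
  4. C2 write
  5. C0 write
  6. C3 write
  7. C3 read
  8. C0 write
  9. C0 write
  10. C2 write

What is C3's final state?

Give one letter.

Op 1: C0 read [C0 read from I: no other sharers -> C0=E (exclusive)] -> [E,I,I,I]
Op 2: C2 write [C2 write: invalidate ['C0=E'] -> C2=M] -> [I,I,M,I]
Op 3: C2 read [C2 read: already in M, no change] -> [I,I,M,I]
Op 4: C2 write [C2 write: already M (modified), no change] -> [I,I,M,I]
Op 5: C0 write [C0 write: invalidate ['C2=M'] -> C0=M] -> [M,I,I,I]
Op 6: C3 write [C3 write: invalidate ['C0=M'] -> C3=M] -> [I,I,I,M]
Op 7: C3 read [C3 read: already in M, no change] -> [I,I,I,M]
Op 8: C0 write [C0 write: invalidate ['C3=M'] -> C0=M] -> [M,I,I,I]
Op 9: C0 write [C0 write: already M (modified), no change] -> [M,I,I,I]
Op 10: C2 write [C2 write: invalidate ['C0=M'] -> C2=M] -> [I,I,M,I]

Answer: I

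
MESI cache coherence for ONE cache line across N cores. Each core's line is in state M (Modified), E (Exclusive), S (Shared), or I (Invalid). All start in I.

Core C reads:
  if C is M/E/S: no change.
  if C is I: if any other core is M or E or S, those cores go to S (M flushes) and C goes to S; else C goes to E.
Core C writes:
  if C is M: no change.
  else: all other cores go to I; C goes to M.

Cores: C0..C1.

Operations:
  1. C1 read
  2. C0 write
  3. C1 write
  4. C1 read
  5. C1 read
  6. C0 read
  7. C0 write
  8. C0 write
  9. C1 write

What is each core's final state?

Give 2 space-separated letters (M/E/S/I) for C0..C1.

Op 1: C1 read [C1 read from I: no other sharers -> C1=E (exclusive)] -> [I,E]
Op 2: C0 write [C0 write: invalidate ['C1=E'] -> C0=M] -> [M,I]
Op 3: C1 write [C1 write: invalidate ['C0=M'] -> C1=M] -> [I,M]
Op 4: C1 read [C1 read: already in M, no change] -> [I,M]
Op 5: C1 read [C1 read: already in M, no change] -> [I,M]
Op 6: C0 read [C0 read from I: others=['C1=M'] -> C0=S, others downsized to S] -> [S,S]
Op 7: C0 write [C0 write: invalidate ['C1=S'] -> C0=M] -> [M,I]
Op 8: C0 write [C0 write: already M (modified), no change] -> [M,I]
Op 9: C1 write [C1 write: invalidate ['C0=M'] -> C1=M] -> [I,M]

Answer: I M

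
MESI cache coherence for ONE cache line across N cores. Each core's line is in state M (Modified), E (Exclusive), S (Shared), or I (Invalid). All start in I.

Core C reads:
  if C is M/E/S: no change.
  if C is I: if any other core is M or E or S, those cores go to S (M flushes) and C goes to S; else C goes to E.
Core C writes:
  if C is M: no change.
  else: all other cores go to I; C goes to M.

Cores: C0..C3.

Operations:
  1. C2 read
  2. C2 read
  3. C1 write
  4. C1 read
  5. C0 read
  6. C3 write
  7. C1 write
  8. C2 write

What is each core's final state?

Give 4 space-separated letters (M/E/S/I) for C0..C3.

Op 1: C2 read [C2 read from I: no other sharers -> C2=E (exclusive)] -> [I,I,E,I]
Op 2: C2 read [C2 read: already in E, no change] -> [I,I,E,I]
Op 3: C1 write [C1 write: invalidate ['C2=E'] -> C1=M] -> [I,M,I,I]
Op 4: C1 read [C1 read: already in M, no change] -> [I,M,I,I]
Op 5: C0 read [C0 read from I: others=['C1=M'] -> C0=S, others downsized to S] -> [S,S,I,I]
Op 6: C3 write [C3 write: invalidate ['C0=S', 'C1=S'] -> C3=M] -> [I,I,I,M]
Op 7: C1 write [C1 write: invalidate ['C3=M'] -> C1=M] -> [I,M,I,I]
Op 8: C2 write [C2 write: invalidate ['C1=M'] -> C2=M] -> [I,I,M,I]

Answer: I I M I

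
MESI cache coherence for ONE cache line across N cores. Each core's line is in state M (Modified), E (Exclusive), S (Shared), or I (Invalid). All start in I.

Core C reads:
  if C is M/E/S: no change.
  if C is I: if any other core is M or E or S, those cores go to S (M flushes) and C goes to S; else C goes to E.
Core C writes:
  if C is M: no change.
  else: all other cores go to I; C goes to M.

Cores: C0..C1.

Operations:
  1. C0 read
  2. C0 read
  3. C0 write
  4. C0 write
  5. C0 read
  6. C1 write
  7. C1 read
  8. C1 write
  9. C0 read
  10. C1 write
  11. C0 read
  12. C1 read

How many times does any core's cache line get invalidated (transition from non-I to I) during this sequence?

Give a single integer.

Answer: 2

Derivation:
Op 1: C0 read [C0 read from I: no other sharers -> C0=E (exclusive)] -> [E,I] (invalidations this op: 0; running total: 0)
Op 2: C0 read [C0 read: already in E, no change] -> [E,I] (invalidations this op: 0; running total: 0)
Op 3: C0 write [C0 write: invalidate none -> C0=M] -> [M,I] (invalidations this op: 0; running total: 0)
Op 4: C0 write [C0 write: already M (modified), no change] -> [M,I] (invalidations this op: 0; running total: 0)
Op 5: C0 read [C0 read: already in M, no change] -> [M,I] (invalidations this op: 0; running total: 0)
Op 6: C1 write [C1 write: invalidate ['C0=M'] -> C1=M] -> [I,M] (invalidations this op: 1; running total: 1)
Op 7: C1 read [C1 read: already in M, no change] -> [I,M] (invalidations this op: 0; running total: 1)
Op 8: C1 write [C1 write: already M (modified), no change] -> [I,M] (invalidations this op: 0; running total: 1)
Op 9: C0 read [C0 read from I: others=['C1=M'] -> C0=S, others downsized to S] -> [S,S] (invalidations this op: 0; running total: 1)
Op 10: C1 write [C1 write: invalidate ['C0=S'] -> C1=M] -> [I,M] (invalidations this op: 1; running total: 2)
Op 11: C0 read [C0 read from I: others=['C1=M'] -> C0=S, others downsized to S] -> [S,S] (invalidations this op: 0; running total: 2)
Op 12: C1 read [C1 read: already in S, no change] -> [S,S] (invalidations this op: 0; running total: 2)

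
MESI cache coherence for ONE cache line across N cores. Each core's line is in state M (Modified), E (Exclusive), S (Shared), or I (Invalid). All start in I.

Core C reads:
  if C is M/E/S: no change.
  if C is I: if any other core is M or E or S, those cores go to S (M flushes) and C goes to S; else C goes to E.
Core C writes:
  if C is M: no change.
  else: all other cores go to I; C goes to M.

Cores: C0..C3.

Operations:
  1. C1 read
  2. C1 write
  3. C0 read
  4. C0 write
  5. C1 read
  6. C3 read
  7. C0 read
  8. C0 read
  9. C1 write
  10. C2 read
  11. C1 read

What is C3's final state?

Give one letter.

Answer: I

Derivation:
Op 1: C1 read [C1 read from I: no other sharers -> C1=E (exclusive)] -> [I,E,I,I]
Op 2: C1 write [C1 write: invalidate none -> C1=M] -> [I,M,I,I]
Op 3: C0 read [C0 read from I: others=['C1=M'] -> C0=S, others downsized to S] -> [S,S,I,I]
Op 4: C0 write [C0 write: invalidate ['C1=S'] -> C0=M] -> [M,I,I,I]
Op 5: C1 read [C1 read from I: others=['C0=M'] -> C1=S, others downsized to S] -> [S,S,I,I]
Op 6: C3 read [C3 read from I: others=['C0=S', 'C1=S'] -> C3=S, others downsized to S] -> [S,S,I,S]
Op 7: C0 read [C0 read: already in S, no change] -> [S,S,I,S]
Op 8: C0 read [C0 read: already in S, no change] -> [S,S,I,S]
Op 9: C1 write [C1 write: invalidate ['C0=S', 'C3=S'] -> C1=M] -> [I,M,I,I]
Op 10: C2 read [C2 read from I: others=['C1=M'] -> C2=S, others downsized to S] -> [I,S,S,I]
Op 11: C1 read [C1 read: already in S, no change] -> [I,S,S,I]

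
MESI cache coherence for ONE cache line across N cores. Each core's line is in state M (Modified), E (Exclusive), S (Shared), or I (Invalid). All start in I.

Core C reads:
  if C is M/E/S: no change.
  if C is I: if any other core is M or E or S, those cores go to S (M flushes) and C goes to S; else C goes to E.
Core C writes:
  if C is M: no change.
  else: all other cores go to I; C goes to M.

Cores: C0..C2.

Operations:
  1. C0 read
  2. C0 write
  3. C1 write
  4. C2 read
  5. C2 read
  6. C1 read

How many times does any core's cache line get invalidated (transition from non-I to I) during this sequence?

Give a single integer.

Answer: 1

Derivation:
Op 1: C0 read [C0 read from I: no other sharers -> C0=E (exclusive)] -> [E,I,I] (invalidations this op: 0; running total: 0)
Op 2: C0 write [C0 write: invalidate none -> C0=M] -> [M,I,I] (invalidations this op: 0; running total: 0)
Op 3: C1 write [C1 write: invalidate ['C0=M'] -> C1=M] -> [I,M,I] (invalidations this op: 1; running total: 1)
Op 4: C2 read [C2 read from I: others=['C1=M'] -> C2=S, others downsized to S] -> [I,S,S] (invalidations this op: 0; running total: 1)
Op 5: C2 read [C2 read: already in S, no change] -> [I,S,S] (invalidations this op: 0; running total: 1)
Op 6: C1 read [C1 read: already in S, no change] -> [I,S,S] (invalidations this op: 0; running total: 1)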